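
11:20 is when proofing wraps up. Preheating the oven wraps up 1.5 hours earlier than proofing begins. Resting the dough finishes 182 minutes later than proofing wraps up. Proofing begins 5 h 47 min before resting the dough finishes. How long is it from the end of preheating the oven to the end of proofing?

Resting the dough ends at 11:20 + 182 min = 14:22.
Proofing starts at 14:22 − 347 min = 08:35.
Preheating the oven ends at 08:35 − 90 min = 07:05.
From 07:05 to 11:20 is 4 hours 15 minutes.

4 hours 15 minutes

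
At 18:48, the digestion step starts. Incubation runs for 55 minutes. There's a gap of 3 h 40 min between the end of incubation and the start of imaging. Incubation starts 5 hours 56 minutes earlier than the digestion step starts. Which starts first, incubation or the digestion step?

incubation

Incubation starts at 18:48 − 356 min = 12:52.
Incubation starts at 12:52 and the digestion step starts at 18:48, so incubation is first.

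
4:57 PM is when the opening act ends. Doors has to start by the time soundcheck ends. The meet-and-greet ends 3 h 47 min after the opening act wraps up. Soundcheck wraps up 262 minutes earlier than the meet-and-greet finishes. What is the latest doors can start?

4:22 PM

The meet-and-greet ends at 4:57 PM + 227 min = 8:44 PM.
Soundcheck ends at 8:44 PM − 262 min = 4:22 PM.
Doors is bounded by soundcheck, so the latest it can start is 4:22 PM.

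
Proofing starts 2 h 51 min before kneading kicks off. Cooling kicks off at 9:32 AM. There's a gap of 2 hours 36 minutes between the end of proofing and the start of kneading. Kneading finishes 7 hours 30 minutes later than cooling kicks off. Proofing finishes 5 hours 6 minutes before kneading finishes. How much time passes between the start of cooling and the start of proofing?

2 hours 9 minutes

Kneading ends at 9:32 AM + 450 min = 5:02 PM.
Proofing ends at 5:02 PM − 306 min = 11:56 AM.
Kneading starts at 11:56 AM + 156 min = 2:32 PM.
Proofing starts at 2:32 PM − 171 min = 11:41 AM.
From 9:32 AM to 11:41 AM is 2 hours 9 minutes.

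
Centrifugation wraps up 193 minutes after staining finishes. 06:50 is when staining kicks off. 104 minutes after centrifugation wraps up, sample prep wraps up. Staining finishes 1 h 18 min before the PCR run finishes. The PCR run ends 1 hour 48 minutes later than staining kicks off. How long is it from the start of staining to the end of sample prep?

327 minutes

The PCR run ends at 06:50 + 108 min = 08:38.
Staining ends at 08:38 − 78 min = 07:20.
Centrifugation ends at 07:20 + 193 min = 10:33.
Sample prep ends at 10:33 + 104 min = 12:17.
From 06:50 to 12:17 is 327 minutes.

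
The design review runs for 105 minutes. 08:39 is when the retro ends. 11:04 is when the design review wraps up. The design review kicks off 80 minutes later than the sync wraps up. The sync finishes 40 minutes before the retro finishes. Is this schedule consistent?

The sync ends at 08:39 − 40 min = 07:59.
The design review starts at 07:59 + 80 min = 09:19.
The design review ends at 09:19 + 105 min = 11:04.
That matches the stated 11:04, so the schedule is consistent.

Yes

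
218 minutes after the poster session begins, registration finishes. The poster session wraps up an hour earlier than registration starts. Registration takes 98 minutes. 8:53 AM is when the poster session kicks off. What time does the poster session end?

Registration ends at 8:53 AM + 218 min = 12:31 PM.
Registration starts at 12:31 PM − 98 min = 10:53 AM.
The poster session ends at 10:53 AM − 60 min = 9:53 AM.

9:53 AM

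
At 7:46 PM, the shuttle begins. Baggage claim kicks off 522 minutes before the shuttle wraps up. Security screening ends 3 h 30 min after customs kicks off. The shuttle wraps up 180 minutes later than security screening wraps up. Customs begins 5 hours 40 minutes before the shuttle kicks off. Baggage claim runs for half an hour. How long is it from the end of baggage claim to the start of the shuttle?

7 hours 22 minutes

Customs starts at 7:46 PM − 340 min = 2:06 PM.
Security screening ends at 2:06 PM + 210 min = 5:36 PM.
The shuttle ends at 5:36 PM + 180 min = 8:36 PM.
Baggage claim starts at 8:36 PM − 522 min = 11:54 AM.
Baggage claim ends at 11:54 AM + 30 min = 12:24 PM.
From 12:24 PM to 7:46 PM is 7 hours 22 minutes.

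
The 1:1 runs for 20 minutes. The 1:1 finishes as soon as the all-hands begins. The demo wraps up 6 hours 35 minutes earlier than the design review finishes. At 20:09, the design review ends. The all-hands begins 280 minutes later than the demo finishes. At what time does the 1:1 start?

17:54

The demo ends at 20:09 − 395 min = 13:34.
The all-hands starts at 13:34 + 280 min = 18:14.
So the 1:1 ends at 18:14.
The 1:1 starts at 18:14 − 20 min = 17:54.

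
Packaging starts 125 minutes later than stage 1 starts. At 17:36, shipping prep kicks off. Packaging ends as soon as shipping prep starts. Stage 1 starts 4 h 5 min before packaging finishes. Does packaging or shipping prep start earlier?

Packaging ends at 17:36.
Stage 1 starts at 17:36 − 245 min = 13:31.
Packaging starts at 13:31 + 125 min = 15:36.
Packaging starts at 15:36 and shipping prep starts at 17:36, so packaging is first.

packaging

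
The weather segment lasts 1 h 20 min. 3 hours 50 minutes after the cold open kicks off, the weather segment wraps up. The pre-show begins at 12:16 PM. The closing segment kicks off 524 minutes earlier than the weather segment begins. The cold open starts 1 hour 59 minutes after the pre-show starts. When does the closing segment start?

The cold open starts at 12:16 PM + 119 min = 2:15 PM.
The weather segment ends at 2:15 PM + 230 min = 6:05 PM.
The weather segment starts at 6:05 PM − 80 min = 4:45 PM.
The closing segment starts at 4:45 PM − 524 min = 8:01 AM.

8:01 AM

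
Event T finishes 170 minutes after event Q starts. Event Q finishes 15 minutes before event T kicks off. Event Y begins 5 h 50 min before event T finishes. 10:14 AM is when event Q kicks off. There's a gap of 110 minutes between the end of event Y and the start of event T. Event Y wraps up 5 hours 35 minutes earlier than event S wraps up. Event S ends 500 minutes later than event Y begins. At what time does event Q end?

Event T ends at 10:14 AM + 170 min = 1:04 PM.
Event Y starts at 1:04 PM − 350 min = 7:14 AM.
Event S ends at 7:14 AM + 500 min = 3:34 PM.
Event Y ends at 3:34 PM − 335 min = 9:59 AM.
Event T starts at 9:59 AM + 110 min = 11:49 AM.
Event Q ends at 11:49 AM − 15 min = 11:34 AM.

11:34 AM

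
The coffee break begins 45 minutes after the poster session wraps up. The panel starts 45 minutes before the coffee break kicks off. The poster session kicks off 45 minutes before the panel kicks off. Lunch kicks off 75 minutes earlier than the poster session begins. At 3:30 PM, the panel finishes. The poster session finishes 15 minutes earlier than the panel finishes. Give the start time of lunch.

1:15 PM

The poster session ends at 3:30 PM − 15 min = 3:15 PM.
The coffee break starts at 3:15 PM + 45 min = 4:00 PM.
The panel starts at 4:00 PM − 45 min = 3:15 PM.
The poster session starts at 3:15 PM − 45 min = 2:30 PM.
Lunch starts at 2:30 PM − 75 min = 1:15 PM.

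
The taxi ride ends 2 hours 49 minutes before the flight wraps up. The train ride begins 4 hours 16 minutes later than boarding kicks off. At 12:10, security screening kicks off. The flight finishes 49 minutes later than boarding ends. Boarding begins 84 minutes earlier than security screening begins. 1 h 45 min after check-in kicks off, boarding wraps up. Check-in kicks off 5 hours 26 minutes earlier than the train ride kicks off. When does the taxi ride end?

09:21

Boarding starts at 12:10 − 84 min = 10:46.
The train ride starts at 10:46 + 256 min = 15:02.
Check-in starts at 15:02 − 326 min = 09:36.
Boarding ends at 09:36 + 105 min = 11:21.
The flight ends at 11:21 + 49 min = 12:10.
The taxi ride ends at 12:10 − 169 min = 09:21.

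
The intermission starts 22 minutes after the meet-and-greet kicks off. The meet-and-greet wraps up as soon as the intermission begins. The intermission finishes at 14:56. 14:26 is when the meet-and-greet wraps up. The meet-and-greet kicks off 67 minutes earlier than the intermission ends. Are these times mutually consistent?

No

The meet-and-greet starts at 14:56 − 67 min = 13:49.
The intermission starts at 13:49 + 22 min = 14:11.
So the meet-and-greet ends at 14:11.
But the meet-and-greet is also said to end at 14:26 — a 15-minute conflict.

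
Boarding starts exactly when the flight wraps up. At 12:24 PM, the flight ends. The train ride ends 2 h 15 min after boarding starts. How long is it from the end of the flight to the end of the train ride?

Boarding starts at 12:24 PM.
The train ride ends at 12:24 PM + 135 min = 2:39 PM.
From 12:24 PM to 2:39 PM is 2 hours 15 minutes.

2 hours 15 minutes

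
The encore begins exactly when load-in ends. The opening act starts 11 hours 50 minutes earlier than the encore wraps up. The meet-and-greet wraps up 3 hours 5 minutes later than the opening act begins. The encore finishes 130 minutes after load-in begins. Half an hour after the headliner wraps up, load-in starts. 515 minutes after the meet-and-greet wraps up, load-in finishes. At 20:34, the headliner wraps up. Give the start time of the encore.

23:04

Load-in starts at 20:34 + 30 min = 21:04.
The encore ends at 21:04 + 130 min = 23:14.
The opening act starts at 23:14 − 710 min = 11:24.
The meet-and-greet ends at 11:24 + 185 min = 14:29.
Load-in ends at 14:29 + 515 min = 23:04.
So the encore starts at 23:04.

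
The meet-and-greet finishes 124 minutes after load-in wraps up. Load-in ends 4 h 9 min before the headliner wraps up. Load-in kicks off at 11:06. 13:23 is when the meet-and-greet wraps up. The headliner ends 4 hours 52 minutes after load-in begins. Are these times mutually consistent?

The headliner ends at 11:06 + 292 min = 15:58.
Load-in ends at 15:58 − 249 min = 11:49.
The meet-and-greet ends at 11:49 + 124 min = 13:53.
But the meet-and-greet is also said to end at 13:23 — a 30-minute conflict.

No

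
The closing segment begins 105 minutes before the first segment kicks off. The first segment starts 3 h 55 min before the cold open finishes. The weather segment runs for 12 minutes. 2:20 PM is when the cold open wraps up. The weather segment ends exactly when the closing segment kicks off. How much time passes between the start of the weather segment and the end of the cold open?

The first segment starts at 2:20 PM − 235 min = 10:25 AM.
The closing segment starts at 10:25 AM − 105 min = 8:40 AM.
So the weather segment ends at 8:40 AM.
The weather segment starts at 8:40 AM − 12 min = 8:28 AM.
From 8:28 AM to 2:20 PM is 352 minutes.

352 minutes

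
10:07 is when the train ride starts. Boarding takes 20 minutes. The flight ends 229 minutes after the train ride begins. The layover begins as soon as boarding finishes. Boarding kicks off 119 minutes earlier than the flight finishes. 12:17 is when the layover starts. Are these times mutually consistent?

Yes

The flight ends at 10:07 + 229 min = 13:56.
Boarding starts at 13:56 − 119 min = 11:57.
Boarding ends at 11:57 + 20 min = 12:17.
So the layover starts at 12:17.
That matches the stated 12:17, so the schedule is consistent.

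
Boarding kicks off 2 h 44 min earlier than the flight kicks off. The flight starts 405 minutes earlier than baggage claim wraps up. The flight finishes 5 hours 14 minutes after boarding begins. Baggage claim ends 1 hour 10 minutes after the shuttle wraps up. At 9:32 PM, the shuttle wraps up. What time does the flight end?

6:27 PM

Baggage claim ends at 9:32 PM + 70 min = 10:42 PM.
The flight starts at 10:42 PM − 405 min = 3:57 PM.
Boarding starts at 3:57 PM − 164 min = 1:13 PM.
The flight ends at 1:13 PM + 314 min = 6:27 PM.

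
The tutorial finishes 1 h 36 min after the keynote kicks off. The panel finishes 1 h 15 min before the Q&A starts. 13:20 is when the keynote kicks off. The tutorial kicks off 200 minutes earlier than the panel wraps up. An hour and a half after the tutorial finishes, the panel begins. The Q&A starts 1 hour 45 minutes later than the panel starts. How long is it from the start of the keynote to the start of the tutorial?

16 minutes

The tutorial ends at 13:20 + 96 min = 14:56.
The panel starts at 14:56 + 90 min = 16:26.
The Q&A starts at 16:26 + 105 min = 18:11.
The panel ends at 18:11 − 75 min = 16:56.
The tutorial starts at 16:56 − 200 min = 13:36.
From 13:20 to 13:36 is 16 minutes.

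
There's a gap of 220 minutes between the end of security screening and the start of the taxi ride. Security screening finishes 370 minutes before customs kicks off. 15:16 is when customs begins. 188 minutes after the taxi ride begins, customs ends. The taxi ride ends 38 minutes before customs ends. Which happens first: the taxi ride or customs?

Security screening ends at 15:16 − 370 min = 09:06.
The taxi ride starts at 09:06 + 220 min = 12:46.
The taxi ride starts at 12:46 and customs starts at 15:16, so the taxi ride is first.

the taxi ride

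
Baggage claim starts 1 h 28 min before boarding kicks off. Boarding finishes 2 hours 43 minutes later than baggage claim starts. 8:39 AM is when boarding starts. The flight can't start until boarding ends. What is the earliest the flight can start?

Baggage claim starts at 8:39 AM − 88 min = 7:11 AM.
Boarding ends at 7:11 AM + 163 min = 9:54 AM.
The flight is bounded by boarding, so the earliest it can start is 9:54 AM.

9:54 AM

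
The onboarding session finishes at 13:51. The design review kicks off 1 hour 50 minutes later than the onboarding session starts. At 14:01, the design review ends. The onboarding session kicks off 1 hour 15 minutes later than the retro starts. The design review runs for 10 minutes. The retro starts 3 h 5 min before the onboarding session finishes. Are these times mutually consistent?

Yes

The retro starts at 13:51 − 185 min = 10:46.
The onboarding session starts at 10:46 + 75 min = 12:01.
The design review starts at 12:01 + 110 min = 13:51.
The design review ends at 13:51 + 10 min = 14:01.
That matches the stated 14:01, so the schedule is consistent.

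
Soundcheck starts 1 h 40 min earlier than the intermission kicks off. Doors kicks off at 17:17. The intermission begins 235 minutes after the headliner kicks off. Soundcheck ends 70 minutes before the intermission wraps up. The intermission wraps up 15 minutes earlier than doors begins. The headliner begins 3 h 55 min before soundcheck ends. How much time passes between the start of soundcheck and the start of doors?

The intermission ends at 17:17 − 15 min = 17:02.
Soundcheck ends at 17:02 − 70 min = 15:52.
The headliner starts at 15:52 − 235 min = 11:57.
The intermission starts at 11:57 + 235 min = 15:52.
Soundcheck starts at 15:52 − 100 min = 14:12.
From 14:12 to 17:17 is 3 hours 5 minutes.

3 hours 5 minutes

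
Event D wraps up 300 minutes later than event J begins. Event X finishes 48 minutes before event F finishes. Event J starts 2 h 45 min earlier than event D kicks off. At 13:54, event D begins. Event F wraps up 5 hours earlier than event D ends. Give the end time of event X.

Event J starts at 13:54 − 165 min = 11:09.
Event D ends at 11:09 + 300 min = 16:09.
Event F ends at 16:09 − 300 min = 11:09.
Event X ends at 11:09 − 48 min = 10:21.

10:21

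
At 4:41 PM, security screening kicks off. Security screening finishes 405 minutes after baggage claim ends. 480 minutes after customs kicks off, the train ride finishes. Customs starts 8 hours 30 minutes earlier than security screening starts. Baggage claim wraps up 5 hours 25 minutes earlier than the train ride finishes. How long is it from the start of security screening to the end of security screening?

Customs starts at 4:41 PM − 510 min = 8:11 AM.
The train ride ends at 8:11 AM + 480 min = 4:11 PM.
Baggage claim ends at 4:11 PM − 325 min = 10:46 AM.
Security screening ends at 10:46 AM + 405 min = 5:31 PM.
From 4:41 PM to 5:31 PM is 50 minutes.

50 minutes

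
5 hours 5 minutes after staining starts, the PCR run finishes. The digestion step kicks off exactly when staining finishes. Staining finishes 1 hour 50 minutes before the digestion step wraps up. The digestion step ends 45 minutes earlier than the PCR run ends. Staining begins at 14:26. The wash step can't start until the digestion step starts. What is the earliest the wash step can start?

16:56

The PCR run ends at 14:26 + 305 min = 19:31.
The digestion step ends at 19:31 − 45 min = 18:46.
Staining ends at 18:46 − 110 min = 16:56.
So the digestion step starts at 16:56.
The wash step is bounded by the digestion step, so the earliest it can start is 16:56.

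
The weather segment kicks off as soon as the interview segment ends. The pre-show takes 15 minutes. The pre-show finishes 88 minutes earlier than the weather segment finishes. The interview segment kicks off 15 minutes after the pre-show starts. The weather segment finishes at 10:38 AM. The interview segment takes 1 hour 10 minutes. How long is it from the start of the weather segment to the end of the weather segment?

18 minutes

The pre-show ends at 10:38 AM − 88 min = 9:10 AM.
The pre-show starts at 9:10 AM − 15 min = 8:55 AM.
The interview segment starts at 8:55 AM + 15 min = 9:10 AM.
The interview segment ends at 9:10 AM + 70 min = 10:20 AM.
So the weather segment starts at 10:20 AM.
From 10:20 AM to 10:38 AM is 18 minutes.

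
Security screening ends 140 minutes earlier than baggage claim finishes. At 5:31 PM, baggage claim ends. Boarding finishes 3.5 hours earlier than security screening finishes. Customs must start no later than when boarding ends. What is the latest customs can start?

Security screening ends at 5:31 PM − 140 min = 3:11 PM.
Boarding ends at 3:11 PM − 210 min = 11:41 AM.
Customs is bounded by boarding, so the latest it can start is 11:41 AM.

11:41 AM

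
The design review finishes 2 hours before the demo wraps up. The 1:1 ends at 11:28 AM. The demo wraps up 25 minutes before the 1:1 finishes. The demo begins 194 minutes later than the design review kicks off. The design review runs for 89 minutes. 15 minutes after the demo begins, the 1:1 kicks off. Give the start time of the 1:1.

The demo ends at 11:28 AM − 25 min = 11:03 AM.
The design review ends at 11:03 AM − 120 min = 9:03 AM.
The design review starts at 9:03 AM − 89 min = 7:34 AM.
The demo starts at 7:34 AM + 194 min = 10:48 AM.
The 1:1 starts at 10:48 AM + 15 min = 11:03 AM.

11:03 AM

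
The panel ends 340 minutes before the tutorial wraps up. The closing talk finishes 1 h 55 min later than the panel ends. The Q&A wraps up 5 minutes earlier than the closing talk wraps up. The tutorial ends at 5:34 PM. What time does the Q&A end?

The panel ends at 5:34 PM − 340 min = 11:54 AM.
The closing talk ends at 11:54 AM + 115 min = 1:49 PM.
The Q&A ends at 1:49 PM − 5 min = 1:44 PM.

1:44 PM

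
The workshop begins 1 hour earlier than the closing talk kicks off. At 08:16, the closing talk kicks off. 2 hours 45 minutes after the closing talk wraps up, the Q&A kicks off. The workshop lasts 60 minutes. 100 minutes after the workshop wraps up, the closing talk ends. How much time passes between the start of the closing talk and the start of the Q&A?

The workshop starts at 08:16 − 60 min = 07:16.
The workshop ends at 07:16 + 60 min = 08:16.
The closing talk ends at 08:16 + 100 min = 09:56.
The Q&A starts at 09:56 + 165 min = 12:41.
From 08:16 to 12:41 is 4 h 25 min.

4 h 25 min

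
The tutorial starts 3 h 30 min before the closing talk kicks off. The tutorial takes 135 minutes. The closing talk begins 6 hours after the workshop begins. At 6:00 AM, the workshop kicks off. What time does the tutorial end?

The closing talk starts at 6:00 AM + 360 min = 12:00 PM.
The tutorial starts at 12:00 PM − 210 min = 8:30 AM.
The tutorial ends at 8:30 AM + 135 min = 10:45 AM.

10:45 AM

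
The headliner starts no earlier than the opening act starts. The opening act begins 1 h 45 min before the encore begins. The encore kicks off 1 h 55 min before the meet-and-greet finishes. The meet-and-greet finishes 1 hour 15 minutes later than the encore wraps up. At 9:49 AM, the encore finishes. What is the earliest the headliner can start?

7:24 AM

The meet-and-greet ends at 9:49 AM + 75 min = 11:04 AM.
The encore starts at 11:04 AM − 115 min = 9:09 AM.
The opening act starts at 9:09 AM − 105 min = 7:24 AM.
The headliner is bounded by the opening act, so the earliest it can start is 7:24 AM.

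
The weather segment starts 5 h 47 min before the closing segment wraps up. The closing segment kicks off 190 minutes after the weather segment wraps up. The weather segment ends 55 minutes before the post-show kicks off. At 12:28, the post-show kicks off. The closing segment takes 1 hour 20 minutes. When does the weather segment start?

10:16

The weather segment ends at 12:28 − 55 min = 11:33.
The closing segment starts at 11:33 + 190 min = 14:43.
The closing segment ends at 14:43 + 80 min = 16:03.
The weather segment starts at 16:03 − 347 min = 10:16.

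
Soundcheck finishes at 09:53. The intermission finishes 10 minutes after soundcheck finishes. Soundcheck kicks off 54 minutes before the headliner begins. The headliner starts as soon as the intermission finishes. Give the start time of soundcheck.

The intermission ends at 09:53 + 10 min = 10:03.
So the headliner starts at 10:03.
Soundcheck starts at 10:03 − 54 min = 09:09.

09:09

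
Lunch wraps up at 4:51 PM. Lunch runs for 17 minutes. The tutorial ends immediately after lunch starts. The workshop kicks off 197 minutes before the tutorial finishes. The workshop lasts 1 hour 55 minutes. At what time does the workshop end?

Lunch starts at 4:51 PM − 17 min = 4:34 PM.
So the tutorial ends at 4:34 PM.
The workshop starts at 4:34 PM − 197 min = 1:17 PM.
The workshop ends at 1:17 PM + 115 min = 3:12 PM.

3:12 PM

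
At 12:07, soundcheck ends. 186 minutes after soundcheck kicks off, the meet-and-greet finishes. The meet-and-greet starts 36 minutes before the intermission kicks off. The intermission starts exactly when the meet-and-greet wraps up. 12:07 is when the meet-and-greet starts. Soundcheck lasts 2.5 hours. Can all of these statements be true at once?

Soundcheck starts at 12:07 − 150 min = 09:37.
The meet-and-greet ends at 09:37 + 186 min = 12:43.
So the intermission starts at 12:43.
The meet-and-greet starts at 12:43 − 36 min = 12:07.
That matches the stated 12:07, so the schedule is consistent.

Yes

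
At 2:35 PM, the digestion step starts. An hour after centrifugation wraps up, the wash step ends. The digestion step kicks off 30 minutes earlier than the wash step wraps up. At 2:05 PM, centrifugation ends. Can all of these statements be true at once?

The wash step ends at 2:05 PM + 60 min = 3:05 PM.
The digestion step starts at 3:05 PM − 30 min = 2:35 PM.
That matches the stated 2:35 PM, so the schedule is consistent.

Yes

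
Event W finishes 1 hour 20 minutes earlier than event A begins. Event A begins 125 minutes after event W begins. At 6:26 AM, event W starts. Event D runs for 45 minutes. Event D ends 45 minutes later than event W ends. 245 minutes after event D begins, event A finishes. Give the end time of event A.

Event A starts at 6:26 AM + 125 min = 8:31 AM.
Event W ends at 8:31 AM − 80 min = 7:11 AM.
Event D ends at 7:11 AM + 45 min = 7:56 AM.
Event D starts at 7:56 AM − 45 min = 7:11 AM.
Event A ends at 7:11 AM + 245 min = 11:16 AM.

11:16 AM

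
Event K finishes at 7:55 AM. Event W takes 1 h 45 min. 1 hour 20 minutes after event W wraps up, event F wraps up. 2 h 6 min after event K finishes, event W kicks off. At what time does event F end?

Event W starts at 7:55 AM + 126 min = 10:01 AM.
Event W ends at 10:01 AM + 105 min = 11:46 AM.
Event F ends at 11:46 AM + 80 min = 1:06 PM.

1:06 PM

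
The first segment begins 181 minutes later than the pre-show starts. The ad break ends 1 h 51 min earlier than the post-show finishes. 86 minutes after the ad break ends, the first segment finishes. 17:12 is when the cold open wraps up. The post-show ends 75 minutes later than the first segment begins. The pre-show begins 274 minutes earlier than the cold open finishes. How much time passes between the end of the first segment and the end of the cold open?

The pre-show starts at 17:12 − 274 min = 12:38.
The first segment starts at 12:38 + 181 min = 15:39.
The post-show ends at 15:39 + 75 min = 16:54.
The ad break ends at 16:54 − 111 min = 15:03.
The first segment ends at 15:03 + 86 min = 16:29.
From 16:29 to 17:12 is 43 minutes.

43 minutes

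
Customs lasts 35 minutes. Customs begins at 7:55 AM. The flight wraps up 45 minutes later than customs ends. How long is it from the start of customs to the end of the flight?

Customs ends at 7:55 AM + 35 min = 8:30 AM.
The flight ends at 8:30 AM + 45 min = 9:15 AM.
From 7:55 AM to 9:15 AM is 1 h 20 min.

1 h 20 min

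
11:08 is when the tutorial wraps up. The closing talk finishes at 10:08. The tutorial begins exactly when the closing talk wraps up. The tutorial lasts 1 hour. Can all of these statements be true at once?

The tutorial starts at 10:08.
The tutorial ends at 10:08 + 60 min = 11:08.
That matches the stated 11:08, so the schedule is consistent.

Yes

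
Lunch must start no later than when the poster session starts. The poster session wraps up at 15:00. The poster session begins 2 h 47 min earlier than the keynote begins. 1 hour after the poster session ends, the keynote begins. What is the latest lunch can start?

13:13

The keynote starts at 15:00 + 60 min = 16:00.
The poster session starts at 16:00 − 167 min = 13:13.
Lunch is bounded by the poster session, so the latest it can start is 13:13.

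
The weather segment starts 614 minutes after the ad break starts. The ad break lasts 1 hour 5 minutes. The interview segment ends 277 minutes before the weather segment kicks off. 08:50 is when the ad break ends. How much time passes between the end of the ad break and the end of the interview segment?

The ad break starts at 08:50 − 65 min = 07:45.
The weather segment starts at 07:45 + 614 min = 17:59.
The interview segment ends at 17:59 − 277 min = 13:22.
From 08:50 to 13:22 is 4 hours 32 minutes.

4 hours 32 minutes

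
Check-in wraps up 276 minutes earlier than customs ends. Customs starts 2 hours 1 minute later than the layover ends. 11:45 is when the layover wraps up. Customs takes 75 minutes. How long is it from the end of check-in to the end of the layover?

Customs starts at 11:45 + 121 min = 13:46.
Customs ends at 13:46 + 75 min = 15:01.
Check-in ends at 15:01 − 276 min = 10:25.
From 10:25 to 11:45 is 1 hour 20 minutes.

1 hour 20 minutes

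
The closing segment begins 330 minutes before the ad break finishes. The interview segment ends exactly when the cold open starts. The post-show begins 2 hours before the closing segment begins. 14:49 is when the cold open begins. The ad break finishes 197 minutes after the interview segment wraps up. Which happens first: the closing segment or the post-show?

The interview segment ends at 14:49.
The ad break ends at 14:49 + 197 min = 18:06.
The closing segment starts at 18:06 − 330 min = 12:36.
The post-show starts at 12:36 − 120 min = 10:36.
The closing segment starts at 12:36 and the post-show starts at 10:36, so the post-show is first.

the post-show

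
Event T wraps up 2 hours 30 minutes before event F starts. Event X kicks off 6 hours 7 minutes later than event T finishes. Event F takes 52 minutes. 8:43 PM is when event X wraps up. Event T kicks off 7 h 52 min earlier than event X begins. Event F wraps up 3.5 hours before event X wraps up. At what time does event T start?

12:06 PM

Event F ends at 8:43 PM − 210 min = 5:13 PM.
Event F starts at 5:13 PM − 52 min = 4:21 PM.
Event T ends at 4:21 PM − 150 min = 1:51 PM.
Event X starts at 1:51 PM + 367 min = 7:58 PM.
Event T starts at 7:58 PM − 472 min = 12:06 PM.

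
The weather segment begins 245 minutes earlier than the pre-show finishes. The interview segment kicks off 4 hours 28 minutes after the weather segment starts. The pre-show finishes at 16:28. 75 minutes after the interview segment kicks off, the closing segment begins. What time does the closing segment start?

18:06

The weather segment starts at 16:28 − 245 min = 12:23.
The interview segment starts at 12:23 + 268 min = 16:51.
The closing segment starts at 16:51 + 75 min = 18:06.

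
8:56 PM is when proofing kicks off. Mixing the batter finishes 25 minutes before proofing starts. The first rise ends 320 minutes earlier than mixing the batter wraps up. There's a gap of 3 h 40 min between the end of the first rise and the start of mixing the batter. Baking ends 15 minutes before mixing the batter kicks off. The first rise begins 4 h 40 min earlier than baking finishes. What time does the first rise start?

Mixing the batter ends at 8:56 PM − 25 min = 8:31 PM.
The first rise ends at 8:31 PM − 320 min = 3:11 PM.
Mixing the batter starts at 3:11 PM + 220 min = 6:51 PM.
Baking ends at 6:51 PM − 15 min = 6:36 PM.
The first rise starts at 6:36 PM − 280 min = 1:56 PM.

1:56 PM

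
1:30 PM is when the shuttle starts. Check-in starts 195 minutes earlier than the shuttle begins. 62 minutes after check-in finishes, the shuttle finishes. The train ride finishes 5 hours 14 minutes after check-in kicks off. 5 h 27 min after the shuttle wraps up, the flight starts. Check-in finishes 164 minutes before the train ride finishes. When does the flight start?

Check-in starts at 1:30 PM − 195 min = 10:15 AM.
The train ride ends at 10:15 AM + 314 min = 3:29 PM.
Check-in ends at 3:29 PM − 164 min = 12:45 PM.
The shuttle ends at 12:45 PM + 62 min = 1:47 PM.
The flight starts at 1:47 PM + 327 min = 7:14 PM.

7:14 PM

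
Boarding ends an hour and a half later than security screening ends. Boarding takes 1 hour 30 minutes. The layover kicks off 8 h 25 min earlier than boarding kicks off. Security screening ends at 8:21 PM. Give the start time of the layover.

Boarding ends at 8:21 PM + 90 min = 9:51 PM.
Boarding starts at 9:51 PM − 90 min = 8:21 PM.
The layover starts at 8:21 PM − 505 min = 11:56 AM.

11:56 AM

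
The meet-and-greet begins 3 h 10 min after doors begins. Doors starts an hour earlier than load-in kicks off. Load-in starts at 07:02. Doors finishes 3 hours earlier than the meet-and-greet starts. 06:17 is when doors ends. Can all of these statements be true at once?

No

Doors starts at 07:02 − 60 min = 06:02.
The meet-and-greet starts at 06:02 + 190 min = 09:12.
Doors ends at 09:12 − 180 min = 06:12.
But doors is also said to end at 06:17 — a 5-minute conflict.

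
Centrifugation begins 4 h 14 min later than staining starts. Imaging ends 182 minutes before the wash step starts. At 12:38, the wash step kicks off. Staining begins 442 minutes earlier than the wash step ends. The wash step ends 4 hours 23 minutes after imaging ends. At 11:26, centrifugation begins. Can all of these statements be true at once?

No

Imaging ends at 12:38 − 182 min = 09:36.
The wash step ends at 09:36 + 263 min = 13:59.
Staining starts at 13:59 − 442 min = 06:37.
Centrifugation starts at 06:37 + 254 min = 10:51.
But centrifugation is also said to start at 11:26 — a 35-minute conflict.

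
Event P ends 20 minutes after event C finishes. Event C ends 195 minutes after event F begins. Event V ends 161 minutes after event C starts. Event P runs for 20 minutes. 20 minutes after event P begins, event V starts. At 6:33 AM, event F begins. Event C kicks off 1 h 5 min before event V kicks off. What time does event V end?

Event C ends at 6:33 AM + 195 min = 9:48 AM.
Event P ends at 9:48 AM + 20 min = 10:08 AM.
Event P starts at 10:08 AM − 20 min = 9:48 AM.
Event V starts at 9:48 AM + 20 min = 10:08 AM.
Event C starts at 10:08 AM − 65 min = 9:03 AM.
Event V ends at 9:03 AM + 161 min = 11:44 AM.

11:44 AM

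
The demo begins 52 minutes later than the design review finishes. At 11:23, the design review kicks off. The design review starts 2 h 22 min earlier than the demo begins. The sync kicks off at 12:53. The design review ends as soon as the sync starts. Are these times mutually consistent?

Yes

The design review ends at 12:53.
The demo starts at 12:53 + 52 min = 13:45.
The design review starts at 13:45 − 142 min = 11:23.
That matches the stated 11:23, so the schedule is consistent.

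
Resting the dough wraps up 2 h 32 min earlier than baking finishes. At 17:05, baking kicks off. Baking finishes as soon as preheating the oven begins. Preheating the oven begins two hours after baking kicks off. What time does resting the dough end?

Preheating the oven starts at 17:05 + 120 min = 19:05.
So baking ends at 19:05.
Resting the dough ends at 19:05 − 152 min = 16:33.

16:33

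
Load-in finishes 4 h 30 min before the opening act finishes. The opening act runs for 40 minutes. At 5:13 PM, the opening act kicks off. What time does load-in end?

1:23 PM

The opening act ends at 5:13 PM + 40 min = 5:53 PM.
Load-in ends at 5:53 PM − 270 min = 1:23 PM.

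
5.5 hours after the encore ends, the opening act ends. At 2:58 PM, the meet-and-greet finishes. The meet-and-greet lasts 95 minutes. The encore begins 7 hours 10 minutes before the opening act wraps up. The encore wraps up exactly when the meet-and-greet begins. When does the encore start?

The meet-and-greet starts at 2:58 PM − 95 min = 1:23 PM.
So the encore ends at 1:23 PM.
The opening act ends at 1:23 PM + 330 min = 6:53 PM.
The encore starts at 6:53 PM − 430 min = 11:43 AM.

11:43 AM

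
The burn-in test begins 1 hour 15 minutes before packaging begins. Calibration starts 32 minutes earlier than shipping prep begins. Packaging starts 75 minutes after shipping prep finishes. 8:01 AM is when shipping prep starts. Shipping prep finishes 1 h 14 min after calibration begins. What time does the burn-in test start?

8:43 AM

Calibration starts at 8:01 AM − 32 min = 7:29 AM.
Shipping prep ends at 7:29 AM + 74 min = 8:43 AM.
Packaging starts at 8:43 AM + 75 min = 9:58 AM.
The burn-in test starts at 9:58 AM − 75 min = 8:43 AM.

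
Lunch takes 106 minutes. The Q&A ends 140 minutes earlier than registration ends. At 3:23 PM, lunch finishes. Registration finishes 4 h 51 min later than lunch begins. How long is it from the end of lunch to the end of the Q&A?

45 minutes

Lunch starts at 3:23 PM − 106 min = 1:37 PM.
Registration ends at 1:37 PM + 291 min = 6:28 PM.
The Q&A ends at 6:28 PM − 140 min = 4:08 PM.
From 3:23 PM to 4:08 PM is 45 minutes.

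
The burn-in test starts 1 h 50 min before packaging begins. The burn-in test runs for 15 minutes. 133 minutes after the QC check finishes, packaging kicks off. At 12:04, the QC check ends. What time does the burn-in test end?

12:42

Packaging starts at 12:04 + 133 min = 14:17.
The burn-in test starts at 14:17 − 110 min = 12:27.
The burn-in test ends at 12:27 + 15 min = 12:42.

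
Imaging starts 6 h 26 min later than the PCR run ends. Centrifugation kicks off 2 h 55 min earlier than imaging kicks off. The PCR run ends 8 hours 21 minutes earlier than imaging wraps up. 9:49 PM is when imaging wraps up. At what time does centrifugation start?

4:59 PM

The PCR run ends at 9:49 PM − 501 min = 1:28 PM.
Imaging starts at 1:28 PM + 386 min = 7:54 PM.
Centrifugation starts at 7:54 PM − 175 min = 4:59 PM.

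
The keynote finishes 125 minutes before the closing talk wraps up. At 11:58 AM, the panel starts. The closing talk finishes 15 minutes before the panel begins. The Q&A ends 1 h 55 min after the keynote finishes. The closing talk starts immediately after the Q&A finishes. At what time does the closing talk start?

The closing talk ends at 11:58 AM − 15 min = 11:43 AM.
The keynote ends at 11:43 AM − 125 min = 9:38 AM.
The Q&A ends at 9:38 AM + 115 min = 11:33 AM.
So the closing talk starts at 11:33 AM.

11:33 AM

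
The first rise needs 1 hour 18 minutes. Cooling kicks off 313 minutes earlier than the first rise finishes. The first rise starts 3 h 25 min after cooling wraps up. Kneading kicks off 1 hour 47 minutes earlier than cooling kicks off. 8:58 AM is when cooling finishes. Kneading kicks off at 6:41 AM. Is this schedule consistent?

Yes

The first rise starts at 8:58 AM + 205 min = 12:23 PM.
The first rise ends at 12:23 PM + 78 min = 1:41 PM.
Cooling starts at 1:41 PM − 313 min = 8:28 AM.
Kneading starts at 8:28 AM − 107 min = 6:41 AM.
That matches the stated 6:41 AM, so the schedule is consistent.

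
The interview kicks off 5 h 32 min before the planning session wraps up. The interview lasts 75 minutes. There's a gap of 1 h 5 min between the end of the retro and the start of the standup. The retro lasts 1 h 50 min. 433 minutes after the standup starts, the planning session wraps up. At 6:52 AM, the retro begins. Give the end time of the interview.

The retro ends at 6:52 AM + 110 min = 8:42 AM.
The standup starts at 8:42 AM + 65 min = 9:47 AM.
The planning session ends at 9:47 AM + 433 min = 5:00 PM.
The interview starts at 5:00 PM − 332 min = 11:28 AM.
The interview ends at 11:28 AM + 75 min = 12:43 PM.

12:43 PM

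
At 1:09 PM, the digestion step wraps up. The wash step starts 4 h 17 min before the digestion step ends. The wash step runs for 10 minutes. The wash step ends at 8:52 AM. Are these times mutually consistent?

The wash step starts at 1:09 PM − 257 min = 8:52 AM.
The wash step ends at 8:52 AM + 10 min = 9:02 AM.
But the wash step is also said to end at 8:52 AM — a 10-minute conflict.

No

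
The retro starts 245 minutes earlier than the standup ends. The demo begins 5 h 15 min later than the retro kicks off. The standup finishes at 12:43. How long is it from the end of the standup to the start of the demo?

The retro starts at 12:43 − 245 min = 08:38.
The demo starts at 08:38 + 315 min = 13:53.
From 12:43 to 13:53 is 1 h 10 min.

1 h 10 min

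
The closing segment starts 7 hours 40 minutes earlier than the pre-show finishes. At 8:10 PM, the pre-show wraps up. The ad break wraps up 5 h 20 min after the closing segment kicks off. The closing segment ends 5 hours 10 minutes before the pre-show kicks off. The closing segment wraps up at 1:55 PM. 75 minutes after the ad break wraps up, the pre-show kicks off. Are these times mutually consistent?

Yes

The closing segment starts at 8:10 PM − 460 min = 12:30 PM.
The ad break ends at 12:30 PM + 320 min = 5:50 PM.
The pre-show starts at 5:50 PM + 75 min = 7:05 PM.
The closing segment ends at 7:05 PM − 310 min = 1:55 PM.
That matches the stated 1:55 PM, so the schedule is consistent.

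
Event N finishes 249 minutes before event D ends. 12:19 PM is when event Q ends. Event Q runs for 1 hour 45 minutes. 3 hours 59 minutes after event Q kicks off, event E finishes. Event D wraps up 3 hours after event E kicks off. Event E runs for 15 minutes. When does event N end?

1:09 PM

Event Q starts at 12:19 PM − 105 min = 10:34 AM.
Event E ends at 10:34 AM + 239 min = 2:33 PM.
Event E starts at 2:33 PM − 15 min = 2:18 PM.
Event D ends at 2:18 PM + 180 min = 5:18 PM.
Event N ends at 5:18 PM − 249 min = 1:09 PM.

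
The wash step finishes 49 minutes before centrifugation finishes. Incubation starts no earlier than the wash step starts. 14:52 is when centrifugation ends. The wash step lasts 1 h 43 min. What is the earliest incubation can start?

The wash step ends at 14:52 − 49 min = 14:03.
The wash step starts at 14:03 − 103 min = 12:20.
Incubation is bounded by the wash step, so the earliest it can start is 12:20.

12:20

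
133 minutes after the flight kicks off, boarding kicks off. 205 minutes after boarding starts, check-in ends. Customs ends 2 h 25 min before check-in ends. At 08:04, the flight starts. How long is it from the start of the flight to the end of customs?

3 hours 13 minutes

Boarding starts at 08:04 + 133 min = 10:17.
Check-in ends at 10:17 + 205 min = 13:42.
Customs ends at 13:42 − 145 min = 11:17.
From 08:04 to 11:17 is 3 hours 13 minutes.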